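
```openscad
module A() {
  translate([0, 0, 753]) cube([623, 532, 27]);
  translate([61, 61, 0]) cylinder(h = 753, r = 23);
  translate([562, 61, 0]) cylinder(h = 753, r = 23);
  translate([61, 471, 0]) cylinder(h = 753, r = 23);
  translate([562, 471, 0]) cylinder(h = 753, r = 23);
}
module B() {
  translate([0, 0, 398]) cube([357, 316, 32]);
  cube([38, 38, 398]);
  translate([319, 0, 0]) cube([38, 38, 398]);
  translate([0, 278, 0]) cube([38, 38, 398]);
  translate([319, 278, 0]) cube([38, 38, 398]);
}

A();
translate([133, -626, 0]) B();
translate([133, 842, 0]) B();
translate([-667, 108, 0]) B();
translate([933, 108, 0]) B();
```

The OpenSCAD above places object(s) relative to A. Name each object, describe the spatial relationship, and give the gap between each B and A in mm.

Each stool's nearest face is 310 mm from the table's bounding box.

A is a table. B is a stool. Four stools sit around the table at the −y, +y, −x, +x sides. The gap between each stool and the table is 310 mm.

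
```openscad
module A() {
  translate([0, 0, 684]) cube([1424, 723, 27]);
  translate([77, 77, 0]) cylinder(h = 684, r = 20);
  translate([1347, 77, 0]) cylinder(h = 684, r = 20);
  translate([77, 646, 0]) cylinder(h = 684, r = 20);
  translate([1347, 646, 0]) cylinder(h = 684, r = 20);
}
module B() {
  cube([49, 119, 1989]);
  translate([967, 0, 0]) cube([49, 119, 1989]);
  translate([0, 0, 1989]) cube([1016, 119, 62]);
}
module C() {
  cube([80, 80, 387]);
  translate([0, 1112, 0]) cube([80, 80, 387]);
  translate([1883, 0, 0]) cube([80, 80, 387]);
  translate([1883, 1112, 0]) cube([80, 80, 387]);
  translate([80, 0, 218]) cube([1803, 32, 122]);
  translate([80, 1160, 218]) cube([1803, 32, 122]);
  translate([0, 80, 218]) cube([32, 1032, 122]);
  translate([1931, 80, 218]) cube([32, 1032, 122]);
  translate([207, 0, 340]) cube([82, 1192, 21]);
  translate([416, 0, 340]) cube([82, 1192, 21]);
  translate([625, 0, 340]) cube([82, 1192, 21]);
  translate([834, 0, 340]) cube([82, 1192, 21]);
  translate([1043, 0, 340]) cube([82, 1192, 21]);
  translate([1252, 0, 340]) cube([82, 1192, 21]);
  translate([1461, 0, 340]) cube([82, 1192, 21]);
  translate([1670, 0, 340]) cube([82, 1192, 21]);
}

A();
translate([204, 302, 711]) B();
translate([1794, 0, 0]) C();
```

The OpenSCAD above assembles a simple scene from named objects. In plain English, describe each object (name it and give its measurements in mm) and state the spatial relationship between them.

A is a table with a 1424×723 mm rectangular top, 27 mm thick, top surface at z = 711 mm, supported by four round legs of 40 mm diameter, each leg's bounding box inset 57 mm from the nearest pair of top edges, running from the floor.

B is a rectangular door frame: two vertical jambs of 49×119 mm section, 1989 mm tall, with a clear opening 918 mm wide between their inner faces. A header 62 mm tall and 119 mm deep lies on top of the jambs and spans the full outside width.

C is a bed frame 1963 mm long (x) by 1192 mm wide (y). Four 80×80 mm corner posts, 387 mm tall, at the corners of the footprint. Four rails of 32 mm thickness and 122 mm height run between adjacent posts with their undersides at z = 218 mm, their outer faces flush with the outside of the frame (the two x-running rails run between the posts' inner faces; the two y-running rails run between the posts' inner faces). 8 slats, each 82 mm wide (x) and 21 mm thick, lie across the top of the two x-running rails, running the full 1192 mm width of the frame in y; the slats are evenly spaced along x between the inner faces of the end posts with equal gaps (rounded down to the nearest mm) at the −x end and between each pair — any rounding remainder accumulates at the +x end.

The door frame is on top of the table, centred. The bed frame is on the floor beside the table on its +x side.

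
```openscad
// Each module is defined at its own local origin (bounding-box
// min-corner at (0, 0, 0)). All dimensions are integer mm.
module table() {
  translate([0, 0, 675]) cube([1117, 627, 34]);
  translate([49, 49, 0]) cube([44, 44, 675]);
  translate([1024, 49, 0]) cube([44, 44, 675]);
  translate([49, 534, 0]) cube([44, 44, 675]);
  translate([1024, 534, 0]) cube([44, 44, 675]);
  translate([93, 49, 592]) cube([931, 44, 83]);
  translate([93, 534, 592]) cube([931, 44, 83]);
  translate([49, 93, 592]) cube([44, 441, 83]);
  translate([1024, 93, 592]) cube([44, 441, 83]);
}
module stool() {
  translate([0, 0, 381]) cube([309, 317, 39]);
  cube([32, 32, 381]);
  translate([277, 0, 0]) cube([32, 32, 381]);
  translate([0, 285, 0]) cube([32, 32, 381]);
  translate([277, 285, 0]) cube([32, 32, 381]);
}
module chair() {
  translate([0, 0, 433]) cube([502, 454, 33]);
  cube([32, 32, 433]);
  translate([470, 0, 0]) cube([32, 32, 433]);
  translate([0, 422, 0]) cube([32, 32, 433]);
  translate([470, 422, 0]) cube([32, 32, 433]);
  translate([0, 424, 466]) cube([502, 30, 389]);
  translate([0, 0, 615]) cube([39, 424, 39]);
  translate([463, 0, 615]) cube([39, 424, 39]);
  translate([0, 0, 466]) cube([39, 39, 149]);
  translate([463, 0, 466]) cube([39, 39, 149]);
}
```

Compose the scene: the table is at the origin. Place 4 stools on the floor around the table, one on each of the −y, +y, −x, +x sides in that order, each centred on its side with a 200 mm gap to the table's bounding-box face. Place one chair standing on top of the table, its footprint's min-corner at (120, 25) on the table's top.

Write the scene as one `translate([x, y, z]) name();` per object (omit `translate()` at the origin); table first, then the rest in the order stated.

table();
translate([404, -517, 0]) stool();
translate([404, 827, 0]) stool();
translate([-509, 155, 0]) stool();
translate([1317, 155, 0]) stool();
translate([120, 25, 709]) chair();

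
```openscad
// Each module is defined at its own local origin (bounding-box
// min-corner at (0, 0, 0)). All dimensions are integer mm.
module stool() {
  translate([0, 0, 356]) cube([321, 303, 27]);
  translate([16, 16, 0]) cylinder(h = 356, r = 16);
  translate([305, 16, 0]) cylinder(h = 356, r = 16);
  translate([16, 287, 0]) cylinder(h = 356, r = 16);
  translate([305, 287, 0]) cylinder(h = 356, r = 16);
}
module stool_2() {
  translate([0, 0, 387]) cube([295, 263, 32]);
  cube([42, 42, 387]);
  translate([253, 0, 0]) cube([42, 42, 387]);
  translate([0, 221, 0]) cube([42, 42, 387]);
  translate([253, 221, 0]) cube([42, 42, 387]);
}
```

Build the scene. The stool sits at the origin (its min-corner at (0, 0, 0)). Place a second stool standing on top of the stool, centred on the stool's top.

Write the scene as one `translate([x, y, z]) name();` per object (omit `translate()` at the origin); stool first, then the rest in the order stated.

stool();
translate([13, 20, 383]) stool_2();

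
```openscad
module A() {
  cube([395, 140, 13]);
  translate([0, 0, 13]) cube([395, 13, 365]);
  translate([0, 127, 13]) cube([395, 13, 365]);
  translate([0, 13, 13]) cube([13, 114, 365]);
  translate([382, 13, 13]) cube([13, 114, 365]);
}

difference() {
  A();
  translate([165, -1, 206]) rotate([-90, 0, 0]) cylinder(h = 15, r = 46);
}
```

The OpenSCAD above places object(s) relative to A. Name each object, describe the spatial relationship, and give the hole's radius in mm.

A is an open box. The open box has a circular hole through its front wall. The hole's radius is 46 mm.

The subtracted cylinder has r = 46 mm.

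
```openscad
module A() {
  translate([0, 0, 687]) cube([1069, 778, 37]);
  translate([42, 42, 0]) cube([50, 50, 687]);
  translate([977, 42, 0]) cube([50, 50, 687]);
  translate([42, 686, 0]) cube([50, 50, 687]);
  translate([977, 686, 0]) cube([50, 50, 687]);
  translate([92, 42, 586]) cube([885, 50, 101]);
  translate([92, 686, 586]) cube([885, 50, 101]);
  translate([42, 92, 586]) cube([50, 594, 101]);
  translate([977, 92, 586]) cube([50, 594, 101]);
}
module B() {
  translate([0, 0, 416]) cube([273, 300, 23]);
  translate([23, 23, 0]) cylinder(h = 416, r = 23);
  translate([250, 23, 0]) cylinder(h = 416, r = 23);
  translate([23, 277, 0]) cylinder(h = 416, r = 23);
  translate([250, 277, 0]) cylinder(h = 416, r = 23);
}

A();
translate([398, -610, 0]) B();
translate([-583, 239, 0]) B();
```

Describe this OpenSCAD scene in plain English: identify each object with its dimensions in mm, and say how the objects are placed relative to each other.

A is a table: top 1069 mm (x) × 778 mm (y), 37 mm thick, upper face at z = 724 mm, on four 50×50 mm square legs, each inset 42 mm from the nearest pair of top edges, running from z = 0 to the bottom of the top. Four apron rails, 50 mm thick and 101 mm tall, run between adjacent legs with their top edges flush with the underside of the top and their outer faces flush with the legs' outer faces.

B is a simple wooden stool: a rectangular seat 273 mm (x) by 300 mm (y), 23 mm thick, top face at z = 439 mm, on four round legs, each 46 mm in diameter. The legs rest on z = 0, each leg's axis is inset half a diameter from the nearest pair of seat edges (so the leg's bounding box is flush with the corner).

Two stools sit around the table at the −y, −x sides.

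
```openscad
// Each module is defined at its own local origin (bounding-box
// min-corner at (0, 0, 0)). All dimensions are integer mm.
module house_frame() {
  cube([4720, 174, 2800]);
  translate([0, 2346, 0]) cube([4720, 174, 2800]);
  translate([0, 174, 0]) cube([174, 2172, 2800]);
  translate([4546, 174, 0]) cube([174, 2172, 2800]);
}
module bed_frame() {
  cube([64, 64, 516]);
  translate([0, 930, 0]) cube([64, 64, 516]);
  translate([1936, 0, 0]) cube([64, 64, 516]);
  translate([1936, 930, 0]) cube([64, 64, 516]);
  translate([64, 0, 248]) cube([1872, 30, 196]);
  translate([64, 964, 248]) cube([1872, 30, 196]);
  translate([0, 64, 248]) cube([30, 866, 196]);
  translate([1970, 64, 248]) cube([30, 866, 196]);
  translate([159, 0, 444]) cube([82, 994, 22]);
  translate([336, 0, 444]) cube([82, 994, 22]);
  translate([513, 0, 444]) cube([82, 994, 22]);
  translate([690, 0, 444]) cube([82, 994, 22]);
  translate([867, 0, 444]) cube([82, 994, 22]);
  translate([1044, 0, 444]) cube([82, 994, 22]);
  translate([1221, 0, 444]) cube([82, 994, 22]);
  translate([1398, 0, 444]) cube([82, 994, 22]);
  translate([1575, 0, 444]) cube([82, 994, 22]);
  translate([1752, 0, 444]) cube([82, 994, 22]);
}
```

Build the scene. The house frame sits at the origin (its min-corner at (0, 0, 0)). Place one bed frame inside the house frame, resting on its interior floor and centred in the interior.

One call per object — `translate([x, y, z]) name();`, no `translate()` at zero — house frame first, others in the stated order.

house_frame();
translate([1360, 763, 0]) bed_frame();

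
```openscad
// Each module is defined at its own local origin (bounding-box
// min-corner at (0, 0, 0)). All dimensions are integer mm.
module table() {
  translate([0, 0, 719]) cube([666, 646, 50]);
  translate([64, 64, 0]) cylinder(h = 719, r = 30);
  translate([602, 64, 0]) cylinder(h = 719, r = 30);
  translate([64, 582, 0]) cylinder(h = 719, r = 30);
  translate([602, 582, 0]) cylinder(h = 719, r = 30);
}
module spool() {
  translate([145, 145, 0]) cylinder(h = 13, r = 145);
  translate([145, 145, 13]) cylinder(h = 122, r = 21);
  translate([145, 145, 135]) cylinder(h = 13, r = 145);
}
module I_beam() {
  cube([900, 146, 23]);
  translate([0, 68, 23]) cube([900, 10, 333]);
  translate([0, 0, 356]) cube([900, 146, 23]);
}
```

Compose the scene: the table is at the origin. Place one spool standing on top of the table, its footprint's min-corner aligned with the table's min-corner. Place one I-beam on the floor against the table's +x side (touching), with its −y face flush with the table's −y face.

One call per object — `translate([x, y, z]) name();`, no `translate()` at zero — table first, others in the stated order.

table();
translate([0, 0, 769]) spool();
translate([666, 0, 0]) I_beam();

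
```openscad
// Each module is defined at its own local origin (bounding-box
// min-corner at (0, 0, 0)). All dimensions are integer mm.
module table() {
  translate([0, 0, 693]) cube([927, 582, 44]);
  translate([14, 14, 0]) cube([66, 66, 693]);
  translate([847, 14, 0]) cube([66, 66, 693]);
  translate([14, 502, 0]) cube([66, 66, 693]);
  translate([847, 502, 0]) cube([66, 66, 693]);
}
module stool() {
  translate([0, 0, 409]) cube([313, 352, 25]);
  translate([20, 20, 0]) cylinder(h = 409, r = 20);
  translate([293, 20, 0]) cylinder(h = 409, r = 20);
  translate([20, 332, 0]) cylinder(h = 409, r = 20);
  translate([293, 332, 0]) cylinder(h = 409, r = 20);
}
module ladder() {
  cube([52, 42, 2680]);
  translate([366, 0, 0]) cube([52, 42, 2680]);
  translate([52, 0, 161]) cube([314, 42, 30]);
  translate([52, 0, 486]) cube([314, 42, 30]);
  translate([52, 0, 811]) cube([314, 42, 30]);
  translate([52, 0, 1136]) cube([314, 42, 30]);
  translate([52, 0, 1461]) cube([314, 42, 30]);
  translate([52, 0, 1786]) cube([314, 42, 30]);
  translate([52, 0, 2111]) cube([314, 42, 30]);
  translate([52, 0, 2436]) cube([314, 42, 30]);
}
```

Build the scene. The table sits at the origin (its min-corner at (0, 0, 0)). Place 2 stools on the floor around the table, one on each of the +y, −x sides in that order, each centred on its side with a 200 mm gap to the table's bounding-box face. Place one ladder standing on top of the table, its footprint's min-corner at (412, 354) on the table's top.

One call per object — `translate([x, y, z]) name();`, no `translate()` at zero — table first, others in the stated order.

table();
translate([307, 782, 0]) stool();
translate([-513, 115, 0]) stool();
translate([412, 354, 737]) ladder();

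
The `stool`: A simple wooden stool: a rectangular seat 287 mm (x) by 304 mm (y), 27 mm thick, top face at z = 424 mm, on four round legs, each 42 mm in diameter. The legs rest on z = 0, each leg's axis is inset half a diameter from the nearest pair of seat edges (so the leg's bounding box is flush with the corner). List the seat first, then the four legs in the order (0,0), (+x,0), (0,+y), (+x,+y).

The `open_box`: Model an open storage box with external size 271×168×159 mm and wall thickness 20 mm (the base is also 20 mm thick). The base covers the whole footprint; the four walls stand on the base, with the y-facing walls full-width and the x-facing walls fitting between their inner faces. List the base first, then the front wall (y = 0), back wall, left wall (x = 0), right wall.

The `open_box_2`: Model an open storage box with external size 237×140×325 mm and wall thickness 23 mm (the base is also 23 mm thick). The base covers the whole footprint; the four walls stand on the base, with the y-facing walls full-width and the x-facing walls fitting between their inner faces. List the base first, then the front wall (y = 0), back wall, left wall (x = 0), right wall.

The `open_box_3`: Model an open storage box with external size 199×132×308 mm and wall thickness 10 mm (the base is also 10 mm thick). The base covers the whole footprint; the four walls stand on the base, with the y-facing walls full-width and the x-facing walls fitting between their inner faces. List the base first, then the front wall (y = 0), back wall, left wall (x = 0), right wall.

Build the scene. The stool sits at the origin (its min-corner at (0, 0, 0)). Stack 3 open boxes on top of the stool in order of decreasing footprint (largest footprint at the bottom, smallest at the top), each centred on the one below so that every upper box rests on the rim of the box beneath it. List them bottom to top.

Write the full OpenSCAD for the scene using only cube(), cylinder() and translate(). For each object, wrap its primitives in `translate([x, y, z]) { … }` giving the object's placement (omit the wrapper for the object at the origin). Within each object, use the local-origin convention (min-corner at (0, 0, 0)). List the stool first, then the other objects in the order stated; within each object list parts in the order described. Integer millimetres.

translate([0, 0, 397]) cube([287, 304, 27]);
translate([21, 21, 0]) cylinder(h = 397, r = 21);
translate([266, 21, 0]) cylinder(h = 397, r = 21);
translate([21, 283, 0]) cylinder(h = 397, r = 21);
translate([266, 283, 0]) cylinder(h = 397, r = 21);
translate([8, 68, 424]) {
  cube([271, 168, 20]);
  translate([0, 0, 20]) cube([271, 20, 139]);
  translate([0, 148, 20]) cube([271, 20, 139]);
  translate([0, 20, 20]) cube([20, 128, 139]);
  translate([251, 20, 20]) cube([20, 128, 139]);
}
translate([25, 82, 583]) {
  cube([237, 140, 23]);
  translate([0, 0, 23]) cube([237, 23, 302]);
  translate([0, 117, 23]) cube([237, 23, 302]);
  translate([0, 23, 23]) cube([23, 94, 302]);
  translate([214, 23, 23]) cube([23, 94, 302]);
}
translate([44, 86, 908]) {
  cube([199, 132, 10]);
  translate([0, 0, 10]) cube([199, 10, 298]);
  translate([0, 122, 10]) cube([199, 10, 298]);
  translate([0, 10, 10]) cube([10, 112, 298]);
  translate([189, 10, 10]) cube([10, 112, 298]);
}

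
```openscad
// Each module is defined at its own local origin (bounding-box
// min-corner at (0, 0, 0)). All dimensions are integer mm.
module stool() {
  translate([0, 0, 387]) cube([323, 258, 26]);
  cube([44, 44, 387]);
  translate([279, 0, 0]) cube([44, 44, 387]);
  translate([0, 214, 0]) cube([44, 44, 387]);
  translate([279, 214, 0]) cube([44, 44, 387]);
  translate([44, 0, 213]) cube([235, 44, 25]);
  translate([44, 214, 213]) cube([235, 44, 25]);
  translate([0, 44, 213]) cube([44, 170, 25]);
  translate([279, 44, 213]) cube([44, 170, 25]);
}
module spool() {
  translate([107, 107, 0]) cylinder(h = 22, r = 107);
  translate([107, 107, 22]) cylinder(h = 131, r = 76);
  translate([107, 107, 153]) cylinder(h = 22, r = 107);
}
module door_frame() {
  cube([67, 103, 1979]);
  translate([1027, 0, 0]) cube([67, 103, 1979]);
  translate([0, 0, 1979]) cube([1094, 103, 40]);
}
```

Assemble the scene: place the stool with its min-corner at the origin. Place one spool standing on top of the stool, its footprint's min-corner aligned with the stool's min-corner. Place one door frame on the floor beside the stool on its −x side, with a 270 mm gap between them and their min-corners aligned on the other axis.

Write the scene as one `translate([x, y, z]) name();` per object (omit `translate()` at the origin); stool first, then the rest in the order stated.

stool();
translate([0, 0, 413]) spool();
translate([-1364, 0, 0]) door_frame();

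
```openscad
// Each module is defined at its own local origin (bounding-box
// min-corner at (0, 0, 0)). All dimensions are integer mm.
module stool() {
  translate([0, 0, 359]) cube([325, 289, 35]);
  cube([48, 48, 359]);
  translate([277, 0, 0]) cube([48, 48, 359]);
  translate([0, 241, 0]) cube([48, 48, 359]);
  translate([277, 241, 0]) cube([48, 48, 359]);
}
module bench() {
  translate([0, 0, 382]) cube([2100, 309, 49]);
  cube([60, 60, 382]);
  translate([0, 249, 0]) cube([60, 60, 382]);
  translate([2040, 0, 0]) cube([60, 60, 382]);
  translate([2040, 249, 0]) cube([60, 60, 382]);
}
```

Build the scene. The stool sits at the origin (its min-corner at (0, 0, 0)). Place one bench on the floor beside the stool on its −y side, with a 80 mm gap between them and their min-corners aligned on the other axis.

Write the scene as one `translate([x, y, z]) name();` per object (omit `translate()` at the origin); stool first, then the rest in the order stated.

stool();
translate([0, -389, 0]) bench();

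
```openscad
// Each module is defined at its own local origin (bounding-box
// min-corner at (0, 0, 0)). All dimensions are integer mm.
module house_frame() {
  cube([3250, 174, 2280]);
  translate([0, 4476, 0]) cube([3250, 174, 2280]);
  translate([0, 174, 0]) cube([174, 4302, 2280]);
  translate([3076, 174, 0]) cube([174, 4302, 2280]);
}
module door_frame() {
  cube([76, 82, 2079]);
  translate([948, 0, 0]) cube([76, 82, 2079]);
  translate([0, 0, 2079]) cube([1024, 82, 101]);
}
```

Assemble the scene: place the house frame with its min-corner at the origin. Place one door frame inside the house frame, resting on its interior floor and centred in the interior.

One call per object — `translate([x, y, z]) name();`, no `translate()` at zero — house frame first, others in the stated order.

house_frame();
translate([1113, 2284, 0]) door_frame();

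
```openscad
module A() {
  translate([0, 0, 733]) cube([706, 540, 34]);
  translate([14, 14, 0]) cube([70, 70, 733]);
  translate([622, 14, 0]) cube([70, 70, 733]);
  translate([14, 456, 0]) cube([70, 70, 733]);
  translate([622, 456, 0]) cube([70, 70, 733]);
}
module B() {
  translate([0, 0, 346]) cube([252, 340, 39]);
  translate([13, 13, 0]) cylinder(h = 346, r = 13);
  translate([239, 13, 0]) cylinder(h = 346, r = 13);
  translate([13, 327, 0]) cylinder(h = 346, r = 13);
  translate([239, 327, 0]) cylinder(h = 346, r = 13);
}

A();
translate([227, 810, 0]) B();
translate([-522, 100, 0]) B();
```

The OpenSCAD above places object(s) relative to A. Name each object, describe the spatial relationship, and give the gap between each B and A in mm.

A is a table. B is a stool. Two stools sit around the table at the +y, −x sides. The gap between each stool and the table is 270 mm.

Each stool's nearest face is 270 mm from the table's bounding box.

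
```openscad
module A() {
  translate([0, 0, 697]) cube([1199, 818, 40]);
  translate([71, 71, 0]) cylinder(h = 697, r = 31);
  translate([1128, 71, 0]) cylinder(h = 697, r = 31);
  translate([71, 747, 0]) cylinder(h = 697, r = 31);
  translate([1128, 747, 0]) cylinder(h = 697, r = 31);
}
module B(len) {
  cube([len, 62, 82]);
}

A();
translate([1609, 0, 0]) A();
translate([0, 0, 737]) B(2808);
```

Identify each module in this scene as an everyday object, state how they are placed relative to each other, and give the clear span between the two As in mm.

Second table starts at x = 1609; first ends at x = 1199; clear span = 1609 − 1199 = 410 mm.

A is a table. B is a beam. A beam spans the tops of two tables. The clear span between the two tables is 410 mm.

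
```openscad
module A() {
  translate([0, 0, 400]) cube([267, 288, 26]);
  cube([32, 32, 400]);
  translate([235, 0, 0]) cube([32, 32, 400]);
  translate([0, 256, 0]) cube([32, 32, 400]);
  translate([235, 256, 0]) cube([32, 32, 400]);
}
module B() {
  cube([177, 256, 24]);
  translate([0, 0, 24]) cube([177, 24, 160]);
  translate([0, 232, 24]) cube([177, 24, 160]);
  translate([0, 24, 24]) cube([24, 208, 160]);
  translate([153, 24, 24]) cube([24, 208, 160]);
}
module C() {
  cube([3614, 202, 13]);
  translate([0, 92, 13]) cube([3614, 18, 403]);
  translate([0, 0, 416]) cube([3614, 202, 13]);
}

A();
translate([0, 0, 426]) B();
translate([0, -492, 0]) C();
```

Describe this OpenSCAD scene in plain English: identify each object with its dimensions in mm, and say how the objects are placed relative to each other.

A is a four-legged stool. The seat is a 267×288×26 mm slab whose top surface is at z = 426 mm; four square legs, each 32×32 mm in cross-section, run from the floor (z = 0) to the underside of the seat, each flush with a corner of the seat.

B is an open storage box with external size 177×256×184 mm and wall thickness 24 mm (the base is also 24 mm thick). The base covers the whole footprint; the four walls stand on the base, with the y-facing walls full-width and the x-facing walls fitting between their inner faces.

C is an I-beam lying along x, 3614 mm long. Overall section height 429 mm. Two flanges 202 mm wide (y) and 13 mm thick, one on the floor and one at the top; a web 18 mm thick runs between them, centred on the flange width.

The open box is on top of the stool. The I-beam is on the floor beside the stool on its −y side.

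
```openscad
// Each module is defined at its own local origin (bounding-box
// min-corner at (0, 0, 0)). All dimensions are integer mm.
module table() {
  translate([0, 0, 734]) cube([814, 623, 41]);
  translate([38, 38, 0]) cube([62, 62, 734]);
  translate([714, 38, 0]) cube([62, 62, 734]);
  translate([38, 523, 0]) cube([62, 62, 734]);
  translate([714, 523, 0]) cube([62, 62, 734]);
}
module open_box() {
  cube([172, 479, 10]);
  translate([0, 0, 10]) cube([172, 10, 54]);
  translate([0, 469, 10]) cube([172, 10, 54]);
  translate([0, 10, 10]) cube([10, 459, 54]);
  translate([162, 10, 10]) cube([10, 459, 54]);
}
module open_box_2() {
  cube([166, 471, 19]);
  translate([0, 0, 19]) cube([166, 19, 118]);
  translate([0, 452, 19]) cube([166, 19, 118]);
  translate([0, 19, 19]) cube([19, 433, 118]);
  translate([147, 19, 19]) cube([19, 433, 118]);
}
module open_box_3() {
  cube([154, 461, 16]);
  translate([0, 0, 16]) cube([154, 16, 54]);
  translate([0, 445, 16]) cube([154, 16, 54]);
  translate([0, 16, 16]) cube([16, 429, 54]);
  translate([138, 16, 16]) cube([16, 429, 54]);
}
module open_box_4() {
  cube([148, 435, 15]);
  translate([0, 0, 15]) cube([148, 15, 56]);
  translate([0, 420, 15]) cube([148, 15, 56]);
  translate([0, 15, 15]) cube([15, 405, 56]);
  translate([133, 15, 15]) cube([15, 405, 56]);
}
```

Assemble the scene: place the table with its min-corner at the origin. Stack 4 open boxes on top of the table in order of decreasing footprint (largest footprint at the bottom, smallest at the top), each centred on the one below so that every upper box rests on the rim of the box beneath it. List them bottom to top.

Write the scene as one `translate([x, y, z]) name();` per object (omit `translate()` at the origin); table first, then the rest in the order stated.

table();
translate([321, 72, 775]) open_box();
translate([324, 76, 839]) open_box_2();
translate([330, 81, 976]) open_box_3();
translate([333, 94, 1046]) open_box_4();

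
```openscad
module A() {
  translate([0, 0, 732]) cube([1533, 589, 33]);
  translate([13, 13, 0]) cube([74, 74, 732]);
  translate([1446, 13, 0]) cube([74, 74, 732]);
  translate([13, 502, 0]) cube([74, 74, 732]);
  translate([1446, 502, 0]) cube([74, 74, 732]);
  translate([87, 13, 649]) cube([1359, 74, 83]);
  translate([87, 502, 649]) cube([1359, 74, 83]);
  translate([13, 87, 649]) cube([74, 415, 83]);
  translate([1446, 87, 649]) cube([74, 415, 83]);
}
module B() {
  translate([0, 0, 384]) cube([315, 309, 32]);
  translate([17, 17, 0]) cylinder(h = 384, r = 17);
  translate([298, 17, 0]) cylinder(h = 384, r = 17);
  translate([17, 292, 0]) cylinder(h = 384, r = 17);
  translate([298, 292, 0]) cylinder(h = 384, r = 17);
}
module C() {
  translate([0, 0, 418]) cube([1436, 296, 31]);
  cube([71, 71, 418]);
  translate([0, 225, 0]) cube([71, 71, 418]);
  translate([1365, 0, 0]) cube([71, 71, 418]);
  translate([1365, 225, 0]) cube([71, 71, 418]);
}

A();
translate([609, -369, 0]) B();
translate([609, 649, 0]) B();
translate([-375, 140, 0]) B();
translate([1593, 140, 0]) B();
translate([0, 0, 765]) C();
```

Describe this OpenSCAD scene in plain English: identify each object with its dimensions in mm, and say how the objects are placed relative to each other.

A is a table: top 1533 mm (x) × 589 mm (y), 33 mm thick, upper face at z = 765 mm, on four 74×74 mm square legs, each inset 13 mm from the nearest pair of top edges, running from z = 0 to the bottom of the top. Four apron rails, 74 mm thick and 83 mm tall, run between adjacent legs with their top edges flush with the underside of the top and their outer faces flush with the legs' outer faces.

B is a simple wooden stool: a rectangular seat 315 mm (x) by 309 mm (y), 32 mm thick, top face at z = 416 mm, on four round legs, each 34 mm in diameter. The legs rest on z = 0, each leg's axis is inset half a diameter from the nearest pair of seat edges (so the leg's bounding box is flush with the corner).

C is a bench: a 1436×296 mm seat slab, 31 mm thick, top at z = 449 mm, on four 71×71 mm square legs flush with the seat corners and standing on z = 0.

Four stools sit around the table at the −y, +y, −x, +x sides. The bench is on top of the table.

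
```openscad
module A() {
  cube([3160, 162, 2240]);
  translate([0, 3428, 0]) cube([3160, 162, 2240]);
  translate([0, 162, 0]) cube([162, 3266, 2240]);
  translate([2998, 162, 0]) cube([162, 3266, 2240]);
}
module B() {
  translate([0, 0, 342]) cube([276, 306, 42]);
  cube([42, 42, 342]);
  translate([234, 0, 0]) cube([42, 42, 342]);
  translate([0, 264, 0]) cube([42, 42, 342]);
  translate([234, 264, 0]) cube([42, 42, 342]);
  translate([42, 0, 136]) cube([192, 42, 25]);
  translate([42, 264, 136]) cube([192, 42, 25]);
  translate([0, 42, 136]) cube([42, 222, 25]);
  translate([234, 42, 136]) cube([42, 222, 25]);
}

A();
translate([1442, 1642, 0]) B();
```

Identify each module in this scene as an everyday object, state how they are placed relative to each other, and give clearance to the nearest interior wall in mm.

A is a house frame. B is a stool. The stool sits inside the house frame, centred. The clearance to the nearest interior wall is 1280 mm.

Clearances: x = 1280, y = 1480; minimum 1280 mm.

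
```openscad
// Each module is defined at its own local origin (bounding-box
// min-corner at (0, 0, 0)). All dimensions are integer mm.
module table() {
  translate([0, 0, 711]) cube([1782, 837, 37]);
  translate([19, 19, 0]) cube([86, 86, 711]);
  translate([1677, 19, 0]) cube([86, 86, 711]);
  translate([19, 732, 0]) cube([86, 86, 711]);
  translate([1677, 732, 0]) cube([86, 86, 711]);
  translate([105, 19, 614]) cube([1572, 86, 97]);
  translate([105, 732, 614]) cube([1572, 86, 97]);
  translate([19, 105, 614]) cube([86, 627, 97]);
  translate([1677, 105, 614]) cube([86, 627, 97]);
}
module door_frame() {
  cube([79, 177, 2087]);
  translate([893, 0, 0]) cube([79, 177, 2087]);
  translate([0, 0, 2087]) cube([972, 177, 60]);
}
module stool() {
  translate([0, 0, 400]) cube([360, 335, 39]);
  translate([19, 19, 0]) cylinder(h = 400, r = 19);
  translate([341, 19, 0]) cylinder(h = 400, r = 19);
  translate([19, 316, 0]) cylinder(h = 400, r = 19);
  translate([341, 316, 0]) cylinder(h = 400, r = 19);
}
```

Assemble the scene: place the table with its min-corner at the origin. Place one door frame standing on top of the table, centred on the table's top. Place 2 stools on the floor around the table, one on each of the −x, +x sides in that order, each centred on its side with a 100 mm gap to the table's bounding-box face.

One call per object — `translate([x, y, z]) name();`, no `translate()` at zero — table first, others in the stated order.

table();
translate([405, 330, 748]) door_frame();
translate([-460, 251, 0]) stool();
translate([1882, 251, 0]) stool();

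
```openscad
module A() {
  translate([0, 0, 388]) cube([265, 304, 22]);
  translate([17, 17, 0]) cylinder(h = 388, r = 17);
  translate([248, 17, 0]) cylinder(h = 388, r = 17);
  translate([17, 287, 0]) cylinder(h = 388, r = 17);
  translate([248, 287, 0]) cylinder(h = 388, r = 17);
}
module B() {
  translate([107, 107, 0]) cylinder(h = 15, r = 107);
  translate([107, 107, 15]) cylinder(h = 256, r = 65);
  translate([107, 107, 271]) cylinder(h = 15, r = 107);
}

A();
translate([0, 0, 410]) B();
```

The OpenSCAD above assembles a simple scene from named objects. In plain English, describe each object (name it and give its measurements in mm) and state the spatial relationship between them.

A is a four-legged stool. The seat is 265×304 mm, 22 mm thick, top at z = 410 mm. It stands on four round legs, each 34 mm in diameter, from z = 0 to the seat underside, each leg's axis is inset half a diameter from the nearest pair of seat edges (so the leg's bounding box is flush with the corner).

B is a spool: two coaxial disc flanges of radius 107 mm and thickness 15 mm, joined by a core cylinder of radius 65 mm and height 256 mm. The lower flange rests on z = 0 and the three cylinders share a vertical axis.

The spool is on top of the stool.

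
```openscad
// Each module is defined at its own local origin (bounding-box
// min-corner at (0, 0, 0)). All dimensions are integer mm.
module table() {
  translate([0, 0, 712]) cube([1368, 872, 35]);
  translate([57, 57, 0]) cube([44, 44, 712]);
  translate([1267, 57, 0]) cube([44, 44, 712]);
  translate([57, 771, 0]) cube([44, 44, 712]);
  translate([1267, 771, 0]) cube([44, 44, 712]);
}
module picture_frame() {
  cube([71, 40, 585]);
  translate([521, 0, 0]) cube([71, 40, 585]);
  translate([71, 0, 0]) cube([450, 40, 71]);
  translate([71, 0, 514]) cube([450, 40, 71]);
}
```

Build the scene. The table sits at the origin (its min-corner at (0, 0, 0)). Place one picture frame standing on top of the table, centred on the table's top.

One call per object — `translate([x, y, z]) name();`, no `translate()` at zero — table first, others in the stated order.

table();
translate([388, 416, 747]) picture_frame();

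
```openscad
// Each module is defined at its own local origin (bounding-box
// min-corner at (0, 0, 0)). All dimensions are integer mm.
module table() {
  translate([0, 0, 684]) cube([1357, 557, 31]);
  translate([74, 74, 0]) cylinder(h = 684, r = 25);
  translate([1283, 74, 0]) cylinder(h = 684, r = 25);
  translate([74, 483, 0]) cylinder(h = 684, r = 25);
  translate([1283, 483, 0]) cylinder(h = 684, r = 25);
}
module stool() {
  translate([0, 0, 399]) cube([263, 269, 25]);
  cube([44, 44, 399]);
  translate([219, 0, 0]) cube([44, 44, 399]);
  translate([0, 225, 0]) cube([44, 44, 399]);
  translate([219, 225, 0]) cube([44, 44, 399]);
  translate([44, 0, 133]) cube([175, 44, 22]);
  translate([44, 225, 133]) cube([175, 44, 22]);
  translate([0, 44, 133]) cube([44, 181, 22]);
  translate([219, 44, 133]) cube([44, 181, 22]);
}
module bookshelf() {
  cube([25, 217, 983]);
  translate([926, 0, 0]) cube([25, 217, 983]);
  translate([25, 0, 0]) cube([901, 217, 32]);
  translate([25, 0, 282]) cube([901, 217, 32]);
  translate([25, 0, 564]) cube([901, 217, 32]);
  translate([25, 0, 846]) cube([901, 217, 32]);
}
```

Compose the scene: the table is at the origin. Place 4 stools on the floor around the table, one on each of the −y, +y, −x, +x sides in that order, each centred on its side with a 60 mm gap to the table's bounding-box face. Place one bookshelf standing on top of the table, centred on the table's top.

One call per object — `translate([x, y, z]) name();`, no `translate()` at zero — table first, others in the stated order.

table();
translate([547, -329, 0]) stool();
translate([547, 617, 0]) stool();
translate([-323, 144, 0]) stool();
translate([1417, 144, 0]) stool();
translate([203, 170, 715]) bookshelf();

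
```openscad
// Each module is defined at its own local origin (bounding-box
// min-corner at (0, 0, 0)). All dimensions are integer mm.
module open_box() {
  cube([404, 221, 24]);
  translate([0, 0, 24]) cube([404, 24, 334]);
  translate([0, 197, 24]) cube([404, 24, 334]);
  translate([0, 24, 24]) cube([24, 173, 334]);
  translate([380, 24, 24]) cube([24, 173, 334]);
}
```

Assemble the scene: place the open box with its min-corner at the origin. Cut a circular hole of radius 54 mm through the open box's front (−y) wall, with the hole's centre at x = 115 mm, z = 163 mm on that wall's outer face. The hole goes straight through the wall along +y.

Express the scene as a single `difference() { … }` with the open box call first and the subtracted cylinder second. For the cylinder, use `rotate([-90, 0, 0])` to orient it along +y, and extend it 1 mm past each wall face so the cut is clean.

difference() {
  open_box();
  translate([115, -1, 163]) rotate([-90, 0, 0]) cylinder(h = 26, r = 54);
}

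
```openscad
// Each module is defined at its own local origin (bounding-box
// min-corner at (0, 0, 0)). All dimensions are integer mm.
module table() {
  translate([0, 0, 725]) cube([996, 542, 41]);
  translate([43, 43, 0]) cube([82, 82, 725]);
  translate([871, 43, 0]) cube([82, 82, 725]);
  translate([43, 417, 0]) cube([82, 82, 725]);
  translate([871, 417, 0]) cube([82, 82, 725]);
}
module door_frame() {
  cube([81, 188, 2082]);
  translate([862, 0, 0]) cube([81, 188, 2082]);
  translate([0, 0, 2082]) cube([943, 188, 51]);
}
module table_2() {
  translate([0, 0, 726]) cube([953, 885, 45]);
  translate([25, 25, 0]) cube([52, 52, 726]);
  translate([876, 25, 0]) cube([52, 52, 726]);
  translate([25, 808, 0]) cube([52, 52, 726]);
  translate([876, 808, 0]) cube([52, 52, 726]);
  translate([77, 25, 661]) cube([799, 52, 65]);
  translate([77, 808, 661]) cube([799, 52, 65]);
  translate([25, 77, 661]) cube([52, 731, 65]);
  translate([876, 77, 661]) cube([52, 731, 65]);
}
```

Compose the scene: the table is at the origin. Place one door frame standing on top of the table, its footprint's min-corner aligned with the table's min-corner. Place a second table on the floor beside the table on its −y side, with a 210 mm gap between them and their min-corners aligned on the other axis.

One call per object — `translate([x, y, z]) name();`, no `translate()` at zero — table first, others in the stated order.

table();
translate([0, 0, 766]) door_frame();
translate([0, -1095, 0]) table_2();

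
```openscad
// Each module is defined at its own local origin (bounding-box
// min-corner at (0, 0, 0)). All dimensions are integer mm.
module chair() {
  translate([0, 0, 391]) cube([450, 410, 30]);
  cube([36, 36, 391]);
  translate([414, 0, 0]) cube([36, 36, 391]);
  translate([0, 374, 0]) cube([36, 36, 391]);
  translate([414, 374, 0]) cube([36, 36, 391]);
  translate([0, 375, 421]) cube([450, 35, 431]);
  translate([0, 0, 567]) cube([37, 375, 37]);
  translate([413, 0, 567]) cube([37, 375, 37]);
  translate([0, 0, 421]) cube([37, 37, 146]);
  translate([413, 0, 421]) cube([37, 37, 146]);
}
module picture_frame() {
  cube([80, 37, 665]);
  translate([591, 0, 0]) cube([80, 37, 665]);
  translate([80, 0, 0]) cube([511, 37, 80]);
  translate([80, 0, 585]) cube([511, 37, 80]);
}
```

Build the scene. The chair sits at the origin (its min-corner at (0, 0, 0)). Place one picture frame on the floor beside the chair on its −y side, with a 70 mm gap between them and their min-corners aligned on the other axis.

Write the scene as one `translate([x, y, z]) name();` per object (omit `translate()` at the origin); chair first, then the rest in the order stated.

chair();
translate([0, -107, 0]) picture_frame();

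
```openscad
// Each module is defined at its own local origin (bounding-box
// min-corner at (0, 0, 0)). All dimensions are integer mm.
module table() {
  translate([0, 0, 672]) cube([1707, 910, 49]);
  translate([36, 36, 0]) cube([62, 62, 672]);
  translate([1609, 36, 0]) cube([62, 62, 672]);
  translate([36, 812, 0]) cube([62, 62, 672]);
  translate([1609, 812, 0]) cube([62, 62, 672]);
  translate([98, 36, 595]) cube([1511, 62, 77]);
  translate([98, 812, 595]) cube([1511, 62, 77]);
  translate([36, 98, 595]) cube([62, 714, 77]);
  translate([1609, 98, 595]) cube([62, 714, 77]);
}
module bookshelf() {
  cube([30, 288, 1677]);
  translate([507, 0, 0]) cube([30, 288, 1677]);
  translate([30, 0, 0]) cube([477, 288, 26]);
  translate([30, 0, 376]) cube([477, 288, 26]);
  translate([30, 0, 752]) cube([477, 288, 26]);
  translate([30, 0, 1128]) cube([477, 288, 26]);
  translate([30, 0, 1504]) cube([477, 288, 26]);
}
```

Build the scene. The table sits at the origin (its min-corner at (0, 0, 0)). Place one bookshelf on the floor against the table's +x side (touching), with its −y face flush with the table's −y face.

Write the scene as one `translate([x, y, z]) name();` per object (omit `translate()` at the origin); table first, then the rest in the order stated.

table();
translate([1707, 0, 0]) bookshelf();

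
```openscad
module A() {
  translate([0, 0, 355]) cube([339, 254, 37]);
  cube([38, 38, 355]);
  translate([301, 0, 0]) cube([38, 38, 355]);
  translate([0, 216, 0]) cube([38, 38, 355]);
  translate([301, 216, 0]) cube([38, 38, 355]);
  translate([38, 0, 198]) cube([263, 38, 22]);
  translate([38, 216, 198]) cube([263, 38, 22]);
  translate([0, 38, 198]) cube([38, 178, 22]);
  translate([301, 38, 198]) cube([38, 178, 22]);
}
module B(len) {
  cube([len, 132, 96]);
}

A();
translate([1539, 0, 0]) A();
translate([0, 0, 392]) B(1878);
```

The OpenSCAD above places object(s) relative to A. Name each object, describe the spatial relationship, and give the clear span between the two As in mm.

Second stool starts at x = 1539; first ends at x = 339; clear span = 1539 − 339 = 1200 mm.

A is a stool. B is a beam. A beam spans the tops of two stools. The clear span between the two stools is 1200 mm.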